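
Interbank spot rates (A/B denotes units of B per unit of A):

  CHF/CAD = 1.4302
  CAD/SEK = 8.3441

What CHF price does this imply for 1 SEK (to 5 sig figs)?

1 SEK ÷ 8.3441 = 0.119845 CAD
0.119845 CAD ÷ 1.4302 = 0.0837961 CHF

SEK/CHF = 0.083796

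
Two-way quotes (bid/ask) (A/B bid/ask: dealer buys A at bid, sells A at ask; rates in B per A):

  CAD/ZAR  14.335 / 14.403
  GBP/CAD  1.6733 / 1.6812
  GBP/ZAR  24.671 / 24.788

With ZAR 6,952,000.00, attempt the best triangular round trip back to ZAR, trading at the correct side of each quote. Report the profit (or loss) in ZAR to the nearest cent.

Net profit: ZAR 131,113.07

Best loop ZAR → CAD → GBP → ZAR:
ZAR 6,952,000.00 ÷ 14.403 (buy CAD at ask) = CAD 482,677.22
CAD 482,677.22 ÷ 1.6812 (buy GBP at ask) = GBP 287,102.80
GBP 287,102.80 × 24.671 (sell GBP at bid) = ZAR 7,083,113.07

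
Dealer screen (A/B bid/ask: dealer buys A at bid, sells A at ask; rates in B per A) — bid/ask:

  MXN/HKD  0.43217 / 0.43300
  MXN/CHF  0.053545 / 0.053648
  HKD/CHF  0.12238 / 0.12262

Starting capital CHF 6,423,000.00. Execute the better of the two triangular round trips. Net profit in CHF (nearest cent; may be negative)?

Best loop CHF → HKD → MXN → CHF:
CHF 6,423,000.00 ÷ 0.12262 (buy HKD at ask) = HKD 52,381,340.73
HKD 52,381,340.73 ÷ 0.43300 (buy MXN at ask) = MXN 120,973,073.27
MXN 120,973,073.27 × 0.053545 (sell MXN at bid) = CHF 6,477,503.21

Net profit: CHF 54,503.21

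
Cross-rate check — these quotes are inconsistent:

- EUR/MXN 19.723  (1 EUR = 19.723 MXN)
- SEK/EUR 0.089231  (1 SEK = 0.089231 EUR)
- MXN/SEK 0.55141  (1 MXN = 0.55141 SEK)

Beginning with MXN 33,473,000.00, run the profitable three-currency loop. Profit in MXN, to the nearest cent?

Profitable loop is MXN → EUR → SEK → MXN:
MXN 33,473,000.00 ÷ 19.723 = EUR 1,697,155.61
EUR 1,697,155.61 ÷ 0.089231 = SEK 19,019,798.11
SEK 19,019,798.11 ÷ 0.55141 = MXN 34,493,023.54
Profit = MXN 34,493,023.54 − MXN 33,473,000.00

Profit: MXN 1,020,023.54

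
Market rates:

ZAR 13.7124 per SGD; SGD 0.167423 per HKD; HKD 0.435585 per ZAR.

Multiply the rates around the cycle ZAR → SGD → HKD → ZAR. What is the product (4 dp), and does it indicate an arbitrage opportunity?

1.0000 (no arbitrage)

Around ZAR → SGD → HKD → ZAR: 1 ÷ 13.7124 ÷ 0.167423 ÷ 0.435585 = 0.999997
Product ≈ 1 (deviation 0.000%, within rounding noise).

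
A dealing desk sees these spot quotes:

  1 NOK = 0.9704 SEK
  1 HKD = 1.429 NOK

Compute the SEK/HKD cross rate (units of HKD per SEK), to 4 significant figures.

1 SEK ÷ 0.9704 = 1.0305 NOK
1.0305 NOK ÷ 1.429 = 0.721136 HKD

SEK/HKD = 0.7211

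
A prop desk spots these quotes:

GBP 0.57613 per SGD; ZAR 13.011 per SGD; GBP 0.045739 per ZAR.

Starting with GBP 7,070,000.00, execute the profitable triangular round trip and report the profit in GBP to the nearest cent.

Profitable loop is GBP → SGD → ZAR → GBP:
GBP 7,070,000.00 ÷ 0.57613 = SGD 12,271,535.94
SGD 12,271,535.94 × 13.011 = ZAR 159,664,954.09
ZAR 159,664,954.09 × 0.045739 = GBP 7,302,915.34
Profit = GBP 7,302,915.34 − GBP 7,070,000.00

Profit: GBP 232,915.34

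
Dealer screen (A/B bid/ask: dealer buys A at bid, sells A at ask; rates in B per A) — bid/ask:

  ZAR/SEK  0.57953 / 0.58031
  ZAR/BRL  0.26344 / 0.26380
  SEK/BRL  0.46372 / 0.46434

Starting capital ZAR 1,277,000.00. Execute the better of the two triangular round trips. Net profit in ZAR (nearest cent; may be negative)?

Net profit: ZAR 23,911.81

Best loop ZAR → SEK → BRL → ZAR:
ZAR 1,277,000.00 × 0.57953 (sell ZAR at bid) = SEK 740,059.81
SEK 740,059.81 × 0.46372 (sell SEK at bid) = BRL 343,180.54
BRL 343,180.54 ÷ 0.26380 (buy ZAR at ask) = ZAR 1,300,911.81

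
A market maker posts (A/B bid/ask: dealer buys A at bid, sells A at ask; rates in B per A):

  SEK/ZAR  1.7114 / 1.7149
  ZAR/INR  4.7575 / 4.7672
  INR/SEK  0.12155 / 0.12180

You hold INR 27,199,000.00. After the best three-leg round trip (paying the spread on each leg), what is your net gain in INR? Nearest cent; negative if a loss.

Best loop INR → ZAR → SEK → INR:
INR 27,199,000.00 ÷ 4.7672 (buy ZAR at ask) = ZAR 5,705,445.54
ZAR 5,705,445.54 ÷ 1.7149 (buy SEK at ask) = SEK 3,326,984.40
SEK 3,326,984.40 ÷ 0.12180 (buy INR at ask) = INR 27,315,142.84

Net profit: INR 116,142.84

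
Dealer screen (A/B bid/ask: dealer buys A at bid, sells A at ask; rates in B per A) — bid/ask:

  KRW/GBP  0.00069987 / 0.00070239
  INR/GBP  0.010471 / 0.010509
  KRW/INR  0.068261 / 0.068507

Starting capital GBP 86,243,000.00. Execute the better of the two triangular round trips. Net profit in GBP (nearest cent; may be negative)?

Net profit: GBP 1,518,965.54

Best loop GBP → KRW → INR → GBP:
GBP 86,243,000.00 ÷ 0.00070239 (buy KRW at ask) = KRW 122,785,062,430
KRW 122,785,062,430 × 0.068261 (sell KRW at bid) = INR 8,381,431,146.51
INR 8,381,431,146.51 × 0.010471 (sell INR at bid) = GBP 87,761,965.54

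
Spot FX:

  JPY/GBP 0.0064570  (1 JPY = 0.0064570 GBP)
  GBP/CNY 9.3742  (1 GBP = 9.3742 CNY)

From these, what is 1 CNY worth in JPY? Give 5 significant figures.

CNY/JPY = 16.521

1 CNY ÷ 9.3742 = 0.106676 GBP
0.106676 GBP ÷ 0.0064570 = 16.5209 JPY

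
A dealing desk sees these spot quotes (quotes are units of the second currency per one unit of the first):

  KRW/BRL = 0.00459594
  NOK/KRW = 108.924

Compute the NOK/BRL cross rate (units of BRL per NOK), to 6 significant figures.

1 NOK × 108.924 = 108.924 KRW
108.924 KRW × 0.00459594 = 0.500608 BRL

NOK/BRL = 0.500608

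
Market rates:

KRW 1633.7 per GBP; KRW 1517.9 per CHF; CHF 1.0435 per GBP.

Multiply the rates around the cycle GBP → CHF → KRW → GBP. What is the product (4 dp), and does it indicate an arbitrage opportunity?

0.9695 (arbitrage exists)

Around GBP → CHF → KRW → GBP: 1 × 1.0435 × 1517.9 ÷ 1633.7 = 0.969535
Product < 1; profitable direction is GBP → KRW → CHF → GBP.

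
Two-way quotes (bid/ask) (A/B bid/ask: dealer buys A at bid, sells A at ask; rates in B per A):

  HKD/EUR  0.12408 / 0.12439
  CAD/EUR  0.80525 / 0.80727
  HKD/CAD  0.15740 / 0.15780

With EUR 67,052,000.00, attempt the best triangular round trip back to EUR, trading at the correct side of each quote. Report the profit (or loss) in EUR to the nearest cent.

Best loop EUR → HKD → CAD → EUR:
EUR 67,052,000.00 ÷ 0.12439 (buy HKD at ask) = HKD 539,046,547.15
HKD 539,046,547.15 × 0.15740 (sell HKD at bid) = CAD 84,845,926.52
CAD 84,845,926.52 × 0.80525 (sell CAD at bid) = EUR 68,322,182.33

Net profit: EUR 1,270,182.33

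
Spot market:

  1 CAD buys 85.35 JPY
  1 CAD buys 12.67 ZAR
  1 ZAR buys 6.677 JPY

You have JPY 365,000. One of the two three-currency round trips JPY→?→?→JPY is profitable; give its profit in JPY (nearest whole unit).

Profit: JPY 3,246

Profitable loop is JPY → ZAR → CAD → JPY:
JPY 365,000 ÷ 6.677 = ZAR 54,665.27
ZAR 54,665.27 ÷ 12.67 = CAD 4,314.54
CAD 4,314.54 × 85.35 = JPY 368,246
Profit = JPY 368,246 − JPY 365,000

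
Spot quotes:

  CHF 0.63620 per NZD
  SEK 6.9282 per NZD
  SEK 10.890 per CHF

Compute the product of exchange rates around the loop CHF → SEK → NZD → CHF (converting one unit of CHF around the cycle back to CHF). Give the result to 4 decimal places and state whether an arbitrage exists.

1.0000 (no arbitrage)

Around CHF → SEK → NZD → CHF: 1 × 10.890 ÷ 6.9282 × 0.63620 = 1.000003
Product ≈ 1 (deviation 0.000%, within rounding noise).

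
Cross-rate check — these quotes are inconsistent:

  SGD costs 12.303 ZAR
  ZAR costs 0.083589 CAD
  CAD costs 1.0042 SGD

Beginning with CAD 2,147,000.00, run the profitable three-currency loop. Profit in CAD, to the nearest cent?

Profitable loop is CAD → SGD → ZAR → CAD:
CAD 2,147,000.00 × 1.0042 = SGD 2,156,017.40
SGD 2,156,017.40 × 12.303 = ZAR 26,525,482.07
ZAR 26,525,482.07 × 0.083589 = CAD 2,217,238.52
Profit = CAD 2,217,238.52 − CAD 2,147,000.00

Profit: CAD 70,238.52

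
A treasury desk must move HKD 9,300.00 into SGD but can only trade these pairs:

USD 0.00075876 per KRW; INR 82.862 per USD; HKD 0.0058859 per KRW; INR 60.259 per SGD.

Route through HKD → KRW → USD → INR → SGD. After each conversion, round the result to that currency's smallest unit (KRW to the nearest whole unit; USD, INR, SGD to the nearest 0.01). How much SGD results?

HKD 9,300.00 ÷ 0.0058859 = KRW 1,580,047
KRW 1,580,047 × 0.00075876 = USD 1,198.88
USD 1,198.88 × 82.862 = INR 99,341.59
INR 99,341.59 ÷ 60.259 = SGD 1,648.58

SGD 1,648.58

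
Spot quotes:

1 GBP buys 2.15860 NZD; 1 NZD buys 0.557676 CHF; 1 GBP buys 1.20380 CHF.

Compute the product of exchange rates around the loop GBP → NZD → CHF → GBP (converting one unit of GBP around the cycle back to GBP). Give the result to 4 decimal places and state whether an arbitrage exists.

Around GBP → NZD → CHF → GBP: 1 × 2.15860 × 0.557676 ÷ 1.20380 = 1.000000
Product ≈ 1 (deviation 0.000%, within rounding noise).

1.0000 (no arbitrage)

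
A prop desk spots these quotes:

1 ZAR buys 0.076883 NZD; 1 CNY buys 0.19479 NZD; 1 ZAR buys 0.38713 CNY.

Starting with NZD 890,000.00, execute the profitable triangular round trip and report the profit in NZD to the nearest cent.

Profit: NZD 17,395.96

Profitable loop is NZD → CNY → ZAR → NZD:
NZD 890,000.00 ÷ 0.19479 = CNY 4,569,023.05
CNY 4,569,023.05 ÷ 0.38713 = ZAR 11,802,296.52
ZAR 11,802,296.52 × 0.076883 = NZD 907,395.96
Profit = NZD 907,395.96 − NZD 890,000.00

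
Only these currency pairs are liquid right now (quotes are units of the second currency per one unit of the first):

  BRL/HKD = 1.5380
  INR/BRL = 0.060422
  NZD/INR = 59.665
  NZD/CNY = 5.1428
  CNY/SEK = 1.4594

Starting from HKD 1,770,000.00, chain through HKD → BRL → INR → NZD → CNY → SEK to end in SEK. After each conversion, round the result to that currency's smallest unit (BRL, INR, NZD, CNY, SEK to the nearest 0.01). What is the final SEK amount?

SEK 2,395,941.26

HKD 1,770,000.00 ÷ 1.5380 = BRL 1,150,845.25
BRL 1,150,845.25 ÷ 0.060422 = INR 19,046,791.73
INR 19,046,791.73 ÷ 59.665 = NZD 319,228.89
NZD 319,228.89 × 5.1428 = CNY 1,641,730.34
CNY 1,641,730.34 × 1.4594 = SEK 2,395,941.26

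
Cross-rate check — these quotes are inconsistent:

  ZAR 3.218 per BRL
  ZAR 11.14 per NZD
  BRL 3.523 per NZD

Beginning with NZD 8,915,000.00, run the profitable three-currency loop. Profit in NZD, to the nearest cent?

Profit: NZD 157,664.26

Profitable loop is NZD → BRL → ZAR → NZD:
NZD 8,915,000.00 × 3.523 = BRL 31,407,545.00
BRL 31,407,545.00 × 3.218 = ZAR 101,069,479.81
ZAR 101,069,479.81 ÷ 11.14 = NZD 9,072,664.26
Profit = NZD 9,072,664.26 − NZD 8,915,000.00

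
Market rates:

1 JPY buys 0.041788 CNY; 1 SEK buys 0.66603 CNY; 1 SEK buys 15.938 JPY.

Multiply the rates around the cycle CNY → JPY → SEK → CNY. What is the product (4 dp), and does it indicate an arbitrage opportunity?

1.0000 (no arbitrage)

Around CNY → JPY → SEK → CNY: 1 ÷ 0.041788 ÷ 15.938 × 0.66603 = 1.000019
Product ≈ 1 (deviation 0.002%, within rounding noise).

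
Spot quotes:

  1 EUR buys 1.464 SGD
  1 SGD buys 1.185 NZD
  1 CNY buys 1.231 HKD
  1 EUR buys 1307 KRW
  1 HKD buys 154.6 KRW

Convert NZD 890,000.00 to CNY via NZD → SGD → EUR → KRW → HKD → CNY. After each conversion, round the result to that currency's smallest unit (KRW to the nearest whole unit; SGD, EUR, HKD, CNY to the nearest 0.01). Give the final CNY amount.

CNY 3,523,210.77

NZD 890,000.00 ÷ 1.185 = SGD 751,054.85
SGD 751,054.85 ÷ 1.464 = EUR 513,015.61
EUR 513,015.61 × 1307 = KRW 670,511,402
KRW 670,511,402 ÷ 154.6 = HKD 4,337,072.46
HKD 4,337,072.46 ÷ 1.231 = CNY 3,523,210.77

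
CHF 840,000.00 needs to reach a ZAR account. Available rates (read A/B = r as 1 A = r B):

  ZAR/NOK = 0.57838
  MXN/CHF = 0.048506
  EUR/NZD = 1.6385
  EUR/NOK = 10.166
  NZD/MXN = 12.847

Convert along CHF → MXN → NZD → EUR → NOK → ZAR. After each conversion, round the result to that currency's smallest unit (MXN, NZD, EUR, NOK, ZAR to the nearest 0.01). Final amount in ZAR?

CHF 840,000.00 ÷ 0.048506 = MXN 17,317,445.26
MXN 17,317,445.26 ÷ 12.847 = NZD 1,347,975.81
NZD 1,347,975.81 ÷ 1.6385 = EUR 822,688.93
EUR 822,688.93 × 10.166 = NOK 8,363,455.66
NOK 8,363,455.66 ÷ 0.57838 = ZAR 14,460,139.80

ZAR 14,460,139.80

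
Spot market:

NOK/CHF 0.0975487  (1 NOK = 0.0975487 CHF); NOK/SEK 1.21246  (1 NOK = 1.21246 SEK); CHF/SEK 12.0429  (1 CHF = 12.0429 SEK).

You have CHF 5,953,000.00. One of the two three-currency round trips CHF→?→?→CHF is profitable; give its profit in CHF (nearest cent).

Profitable loop is CHF → NOK → SEK → CHF:
CHF 5,953,000.00 ÷ 0.0975487 = NOK 61,025,928.59
NOK 61,025,928.59 × 1.21246 = SEK 73,991,497.38
SEK 73,991,497.38 ÷ 12.0429 = CHF 6,143,993.34
Profit = CHF 6,143,993.34 − CHF 5,953,000.00

Profit: CHF 190,993.34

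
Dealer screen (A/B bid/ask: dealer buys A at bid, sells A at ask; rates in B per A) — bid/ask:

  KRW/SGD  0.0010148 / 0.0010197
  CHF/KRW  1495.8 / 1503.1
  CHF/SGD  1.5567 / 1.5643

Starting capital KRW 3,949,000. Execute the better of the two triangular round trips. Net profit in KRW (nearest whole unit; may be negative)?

Net profit: KRW 61,807

Best loop KRW → CHF → SGD → KRW:
KRW 3,949,000 ÷ 1503.1 (buy CHF at ask) = CHF 2,627.24
CHF 2,627.24 × 1.5567 (sell CHF at bid) = SGD 4,089.82
SGD 4,089.82 ÷ 0.0010197 (buy KRW at ask) = KRW 4,010,807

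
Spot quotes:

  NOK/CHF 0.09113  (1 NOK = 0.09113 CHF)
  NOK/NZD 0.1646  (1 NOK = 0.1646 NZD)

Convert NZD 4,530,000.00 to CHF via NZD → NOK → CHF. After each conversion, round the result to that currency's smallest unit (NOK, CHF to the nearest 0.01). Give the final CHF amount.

NZD 4,530,000.00 ÷ 0.1646 = NOK 27,521,263.67
NOK 27,521,263.67 × 0.09113 = CHF 2,508,012.76

CHF 2,508,012.76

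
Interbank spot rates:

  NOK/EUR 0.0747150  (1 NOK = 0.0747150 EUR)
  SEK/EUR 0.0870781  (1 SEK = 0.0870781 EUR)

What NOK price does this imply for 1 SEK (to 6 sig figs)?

SEK/NOK = 1.16547

1 SEK × 0.0870781 = 0.0870781 EUR
0.0870781 EUR ÷ 0.0747150 = 1.16547 NOK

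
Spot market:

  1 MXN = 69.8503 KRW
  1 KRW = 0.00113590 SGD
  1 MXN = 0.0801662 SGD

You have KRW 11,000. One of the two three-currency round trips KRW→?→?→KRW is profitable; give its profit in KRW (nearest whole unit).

Profitable loop is KRW → MXN → SGD → KRW:
KRW 11,000 ÷ 69.8503 = MXN 157.48
MXN 157.48 × 0.0801662 = SGD 12.62
SGD 12.62 ÷ 0.00113590 = KRW 11,114
Profit = KRW 11,114 − KRW 11,000

Profit: KRW 114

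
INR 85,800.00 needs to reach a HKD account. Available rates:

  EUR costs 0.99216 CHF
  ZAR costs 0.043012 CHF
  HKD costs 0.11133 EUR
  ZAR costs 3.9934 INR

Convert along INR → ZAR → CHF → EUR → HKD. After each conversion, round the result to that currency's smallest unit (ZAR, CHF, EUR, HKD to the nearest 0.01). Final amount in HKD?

HKD 8,366.39

INR 85,800.00 ÷ 3.9934 = ZAR 21,485.45
ZAR 21,485.45 × 0.043012 = CHF 924.13
CHF 924.13 ÷ 0.99216 = EUR 931.43
EUR 931.43 ÷ 0.11133 = HKD 8,366.39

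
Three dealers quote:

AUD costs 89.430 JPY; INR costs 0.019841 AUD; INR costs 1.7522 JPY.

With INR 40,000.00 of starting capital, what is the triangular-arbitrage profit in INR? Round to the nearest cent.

Profit: INR 506.35

Profitable loop is INR → AUD → JPY → INR:
INR 40,000.00 × 0.019841 = AUD 793.64
AUD 793.64 × 89.430 = JPY 70,975
JPY 70,975 ÷ 1.7522 = INR 40,506.35
Profit = INR 40,506.35 − INR 40,000.00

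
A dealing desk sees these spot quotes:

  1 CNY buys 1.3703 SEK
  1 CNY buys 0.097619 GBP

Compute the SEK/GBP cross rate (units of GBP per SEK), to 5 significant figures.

SEK/GBP = 0.071239

1 SEK ÷ 1.3703 = 0.729767 CNY
0.729767 CNY × 0.097619 = 0.0712391 GBP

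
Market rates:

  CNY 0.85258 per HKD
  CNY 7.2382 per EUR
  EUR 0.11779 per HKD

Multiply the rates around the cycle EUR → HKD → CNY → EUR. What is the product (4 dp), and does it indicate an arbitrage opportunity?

Around EUR → HKD → CNY → EUR: 1 ÷ 0.11779 × 0.85258 ÷ 7.2382 = 0.999991
Product ≈ 1 (deviation 0.001%, within rounding noise).

1.0000 (no arbitrage)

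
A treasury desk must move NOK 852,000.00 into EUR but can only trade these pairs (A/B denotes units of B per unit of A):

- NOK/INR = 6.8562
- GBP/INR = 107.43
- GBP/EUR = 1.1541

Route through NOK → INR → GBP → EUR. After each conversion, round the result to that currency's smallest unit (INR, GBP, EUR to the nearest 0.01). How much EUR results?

EUR 62,753.93

NOK 852,000.00 × 6.8562 = INR 5,841,482.40
INR 5,841,482.40 ÷ 107.43 = GBP 54,374.78
GBP 54,374.78 × 1.1541 = EUR 62,753.93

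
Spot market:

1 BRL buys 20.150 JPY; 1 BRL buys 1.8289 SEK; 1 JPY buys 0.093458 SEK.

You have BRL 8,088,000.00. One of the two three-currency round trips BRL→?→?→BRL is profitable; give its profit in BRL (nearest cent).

Profitable loop is BRL → JPY → SEK → BRL:
BRL 8,088,000.00 × 20.150 = JPY 162,973,200
JPY 162,973,200 × 0.093458 = SEK 15,231,149.33
SEK 15,231,149.33 ÷ 1.8289 = BRL 8,328,038.34
Profit = BRL 8,328,038.34 − BRL 8,088,000.00

Profit: BRL 240,038.34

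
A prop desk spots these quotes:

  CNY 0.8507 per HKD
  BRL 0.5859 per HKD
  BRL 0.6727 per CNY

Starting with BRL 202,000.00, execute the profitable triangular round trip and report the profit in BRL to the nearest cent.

Profit: BRL 4,812.61

Profitable loop is BRL → CNY → HKD → BRL:
BRL 202,000.00 ÷ 0.6727 = CNY 300,282.44
CNY 300,282.44 ÷ 0.8507 = HKD 352,982.77
HKD 352,982.77 × 0.5859 = BRL 206,812.61
Profit = BRL 206,812.61 − BRL 202,000.00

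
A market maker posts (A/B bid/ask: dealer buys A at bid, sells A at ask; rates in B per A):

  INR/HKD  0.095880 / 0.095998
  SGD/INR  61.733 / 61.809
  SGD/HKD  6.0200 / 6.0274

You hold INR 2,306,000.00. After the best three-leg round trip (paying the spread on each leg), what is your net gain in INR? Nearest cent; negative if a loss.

Net profit: INR 33,601.50

Best loop INR → SGD → HKD → INR:
INR 2,306,000.00 ÷ 61.809 (buy SGD at ask) = SGD 37,308.48
SGD 37,308.48 × 6.0200 (sell SGD at bid) = HKD 224,597.07
HKD 224,597.07 ÷ 0.095998 (buy INR at ask) = INR 2,339,601.50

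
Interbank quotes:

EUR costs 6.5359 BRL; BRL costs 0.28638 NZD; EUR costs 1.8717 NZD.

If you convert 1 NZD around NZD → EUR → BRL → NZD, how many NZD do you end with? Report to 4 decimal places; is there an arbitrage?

1.0000 (no arbitrage)

Around NZD → EUR → BRL → NZD: 1 ÷ 1.8717 × 6.5359 × 0.28638 = 1.000027
Product ≈ 1 (deviation 0.003%, within rounding noise).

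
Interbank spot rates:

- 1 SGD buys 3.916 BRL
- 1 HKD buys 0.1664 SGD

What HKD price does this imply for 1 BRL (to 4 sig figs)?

BRL/HKD = 1.535

1 BRL ÷ 3.916 = 0.255363 SGD
0.255363 SGD ÷ 0.1664 = 1.53463 HKD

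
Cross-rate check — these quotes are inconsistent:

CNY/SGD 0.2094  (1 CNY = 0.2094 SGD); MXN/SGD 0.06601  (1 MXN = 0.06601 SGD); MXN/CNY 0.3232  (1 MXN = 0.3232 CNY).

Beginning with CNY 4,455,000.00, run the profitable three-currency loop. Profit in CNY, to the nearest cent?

Profit: CNY 112,578.34

Profitable loop is CNY → SGD → MXN → CNY:
CNY 4,455,000.00 × 0.2094 = SGD 932,877.00
SGD 932,877.00 ÷ 0.06601 = MXN 14,132,358.73
MXN 14,132,358.73 × 0.3232 = CNY 4,567,578.34
Profit = CNY 4,567,578.34 − CNY 4,455,000.00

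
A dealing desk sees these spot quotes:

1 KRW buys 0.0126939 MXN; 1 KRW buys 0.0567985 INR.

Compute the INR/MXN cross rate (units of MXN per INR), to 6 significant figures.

INR/MXN = 0.223490

1 INR ÷ 0.0567985 = 17.6061 KRW
17.6061 KRW × 0.0126939 = 0.22349 MXN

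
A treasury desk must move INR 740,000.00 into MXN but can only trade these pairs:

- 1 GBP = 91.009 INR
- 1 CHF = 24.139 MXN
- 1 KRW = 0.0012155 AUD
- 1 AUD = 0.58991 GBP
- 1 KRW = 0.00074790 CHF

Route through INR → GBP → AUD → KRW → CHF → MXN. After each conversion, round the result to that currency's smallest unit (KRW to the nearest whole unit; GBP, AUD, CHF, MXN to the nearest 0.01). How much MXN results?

MXN 204,724.31

INR 740,000.00 ÷ 91.009 = GBP 8,131.06
GBP 8,131.06 ÷ 0.58991 = AUD 13,783.56
AUD 13,783.56 ÷ 0.0012155 = KRW 11,339,827
KRW 11,339,827 × 0.00074790 = CHF 8,481.06
CHF 8,481.06 × 24.139 = MXN 204,724.31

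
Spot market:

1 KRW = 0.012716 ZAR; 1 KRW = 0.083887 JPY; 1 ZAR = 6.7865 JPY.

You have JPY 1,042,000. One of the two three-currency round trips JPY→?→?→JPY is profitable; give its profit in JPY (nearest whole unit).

Profitable loop is JPY → KRW → ZAR → JPY:
JPY 1,042,000 ÷ 0.083887 = KRW 12,421,472
KRW 12,421,472 × 0.012716 = ZAR 157,951.43
ZAR 157,951.43 × 6.7865 = JPY 1,071,937
Profit = JPY 1,071,937 − JPY 1,042,000

Profit: JPY 29,937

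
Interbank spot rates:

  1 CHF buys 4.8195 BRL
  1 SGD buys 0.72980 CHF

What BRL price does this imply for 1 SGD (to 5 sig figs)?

1 SGD × 0.72980 = 0.7298 CHF
0.7298 CHF × 4.8195 = 3.51727 BRL

SGD/BRL = 3.5173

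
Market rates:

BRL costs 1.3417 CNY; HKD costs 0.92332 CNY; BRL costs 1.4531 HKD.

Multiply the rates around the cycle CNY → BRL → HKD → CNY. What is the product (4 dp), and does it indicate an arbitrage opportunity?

1.0000 (no arbitrage)

Around CNY → BRL → HKD → CNY: 1 ÷ 1.3417 × 1.4531 × 0.92332 = 0.999982
Product ≈ 1 (deviation 0.002%, within rounding noise).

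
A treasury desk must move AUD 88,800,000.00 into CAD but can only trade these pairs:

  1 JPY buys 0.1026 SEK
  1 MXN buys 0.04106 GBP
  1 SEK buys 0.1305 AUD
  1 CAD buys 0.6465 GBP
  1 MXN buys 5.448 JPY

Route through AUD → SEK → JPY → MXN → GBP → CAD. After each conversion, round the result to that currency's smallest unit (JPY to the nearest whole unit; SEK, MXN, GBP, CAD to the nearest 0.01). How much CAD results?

CAD 77,315,827.83

AUD 88,800,000.00 ÷ 0.1305 = SEK 680,459,770.11
SEK 680,459,770.11 ÷ 0.1026 = JPY 6,632,161,502
JPY 6,632,161,502 ÷ 5.448 = MXN 1,217,357,103.89
MXN 1,217,357,103.89 × 0.04106 = GBP 49,984,682.69
GBP 49,984,682.69 ÷ 0.6465 = CAD 77,315,827.83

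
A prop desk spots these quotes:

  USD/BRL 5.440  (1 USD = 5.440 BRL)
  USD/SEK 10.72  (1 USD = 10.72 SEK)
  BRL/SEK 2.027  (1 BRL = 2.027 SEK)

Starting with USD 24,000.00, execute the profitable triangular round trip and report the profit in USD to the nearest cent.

Profitable loop is USD → BRL → SEK → USD:
USD 24,000.00 × 5.440 = BRL 130,560.00
BRL 130,560.00 × 2.027 = SEK 264,645.12
SEK 264,645.12 ÷ 10.72 = USD 24,687.04
Profit = USD 24,687.04 − USD 24,000.00

Profit: USD 687.04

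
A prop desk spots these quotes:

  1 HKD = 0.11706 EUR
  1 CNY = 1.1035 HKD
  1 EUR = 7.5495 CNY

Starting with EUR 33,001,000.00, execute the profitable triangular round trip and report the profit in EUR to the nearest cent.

Profit: EUR 838,820.71

Profitable loop is EUR → HKD → CNY → EUR:
EUR 33,001,000.00 ÷ 0.11706 = HKD 281,915,257.13
HKD 281,915,257.13 ÷ 1.1035 = CNY 255,473,726.45
CNY 255,473,726.45 ÷ 7.5495 = EUR 33,839,820.71
Profit = EUR 33,839,820.71 − EUR 33,001,000.00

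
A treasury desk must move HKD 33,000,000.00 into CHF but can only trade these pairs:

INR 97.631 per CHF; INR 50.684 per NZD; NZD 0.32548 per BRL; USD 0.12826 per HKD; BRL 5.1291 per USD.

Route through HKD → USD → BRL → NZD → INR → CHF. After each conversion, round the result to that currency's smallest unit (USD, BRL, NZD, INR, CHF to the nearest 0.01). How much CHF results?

CHF 3,668,206.65

HKD 33,000,000.00 × 0.12826 = USD 4,232,580.00
USD 4,232,580.00 × 5.1291 = BRL 21,709,326.08
BRL 21,709,326.08 × 0.32548 = NZD 7,065,951.45
NZD 7,065,951.45 × 50.684 = INR 358,130,683.29
INR 358,130,683.29 ÷ 97.631 = CHF 3,668,206.65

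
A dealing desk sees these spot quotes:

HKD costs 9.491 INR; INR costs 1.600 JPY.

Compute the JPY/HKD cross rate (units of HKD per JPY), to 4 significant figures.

JPY/HKD = 0.06585

1 JPY ÷ 1.600 = 0.625 INR
0.625 INR ÷ 9.491 = 0.0658519 HKD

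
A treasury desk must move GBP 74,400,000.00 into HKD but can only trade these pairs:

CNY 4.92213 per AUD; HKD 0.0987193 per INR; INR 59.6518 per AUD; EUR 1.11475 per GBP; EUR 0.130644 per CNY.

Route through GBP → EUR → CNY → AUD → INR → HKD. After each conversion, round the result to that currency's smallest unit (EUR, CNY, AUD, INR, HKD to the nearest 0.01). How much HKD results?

HKD 759,509,985.55

GBP 74,400,000.00 × 1.11475 = EUR 82,937,400.00
EUR 82,937,400.00 ÷ 0.130644 = CNY 634,835,124.46
CNY 634,835,124.46 ÷ 4.92213 = AUD 128,975,692.32
AUD 128,975,692.32 × 59.6518 = INR 7,693,632,203.13
INR 7,693,632,203.13 × 0.0987193 = HKD 759,509,985.55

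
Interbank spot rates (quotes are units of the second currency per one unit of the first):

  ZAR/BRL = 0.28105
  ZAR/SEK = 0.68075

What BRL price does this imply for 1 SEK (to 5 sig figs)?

SEK/BRL = 0.41285

1 SEK ÷ 0.68075 = 1.46897 ZAR
1.46897 ZAR × 0.28105 = 0.412853 BRL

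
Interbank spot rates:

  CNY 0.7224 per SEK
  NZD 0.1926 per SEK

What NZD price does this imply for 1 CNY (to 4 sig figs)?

1 CNY ÷ 0.7224 = 1.38427 SEK
1.38427 SEK × 0.1926 = 0.266611 NZD

CNY/NZD = 0.2666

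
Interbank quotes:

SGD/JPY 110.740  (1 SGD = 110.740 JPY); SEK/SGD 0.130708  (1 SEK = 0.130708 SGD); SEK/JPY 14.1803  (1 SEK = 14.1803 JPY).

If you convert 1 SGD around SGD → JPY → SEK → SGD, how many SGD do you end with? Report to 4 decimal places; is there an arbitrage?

Around SGD → JPY → SEK → SGD: 1 × 110.740 ÷ 14.1803 × 0.130708 = 1.020754
Product > 1; profitable direction is SGD → JPY → SEK → SGD.

1.0208 (arbitrage exists)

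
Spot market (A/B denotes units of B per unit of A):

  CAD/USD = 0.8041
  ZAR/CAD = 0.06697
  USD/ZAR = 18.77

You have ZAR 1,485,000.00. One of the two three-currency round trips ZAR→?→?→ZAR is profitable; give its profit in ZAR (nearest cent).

Profitable loop is ZAR → CAD → USD → ZAR:
ZAR 1,485,000.00 × 0.06697 = CAD 99,450.45
CAD 99,450.45 × 0.8041 = USD 79,968.11
USD 79,968.11 × 18.77 = ZAR 1,501,001.37
Profit = ZAR 1,501,001.37 − ZAR 1,485,000.00

Profit: ZAR 16,001.37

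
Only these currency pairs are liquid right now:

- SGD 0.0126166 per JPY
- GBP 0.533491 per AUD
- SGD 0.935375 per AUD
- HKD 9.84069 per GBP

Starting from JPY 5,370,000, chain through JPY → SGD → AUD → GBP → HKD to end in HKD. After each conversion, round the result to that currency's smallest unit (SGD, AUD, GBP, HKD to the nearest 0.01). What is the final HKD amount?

JPY 5,370,000 × 0.0126166 = SGD 67,751.14
SGD 67,751.14 ÷ 0.935375 = AUD 72,432.06
AUD 72,432.06 × 0.533491 = GBP 38,641.85
GBP 38,641.85 × 9.84069 = HKD 380,262.47

HKD 380,262.47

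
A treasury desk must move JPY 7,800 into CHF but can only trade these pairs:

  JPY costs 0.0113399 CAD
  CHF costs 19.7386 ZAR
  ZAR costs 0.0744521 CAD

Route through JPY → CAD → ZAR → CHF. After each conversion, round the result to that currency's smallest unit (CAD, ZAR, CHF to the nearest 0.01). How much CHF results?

CHF 60.19

JPY 7,800 × 0.0113399 = CAD 88.45
CAD 88.45 ÷ 0.0744521 = ZAR 1,188.01
ZAR 1,188.01 ÷ 19.7386 = CHF 60.19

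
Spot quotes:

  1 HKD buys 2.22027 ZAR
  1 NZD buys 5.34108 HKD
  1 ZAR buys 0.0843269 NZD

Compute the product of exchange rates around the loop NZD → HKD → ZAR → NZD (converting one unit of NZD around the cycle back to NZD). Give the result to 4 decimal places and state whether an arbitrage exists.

1.0000 (no arbitrage)

Around NZD → HKD → ZAR → NZD: 1 × 5.34108 × 2.22027 × 0.0843269 = 1.000002
Product ≈ 1 (deviation 0.000%, within rounding noise).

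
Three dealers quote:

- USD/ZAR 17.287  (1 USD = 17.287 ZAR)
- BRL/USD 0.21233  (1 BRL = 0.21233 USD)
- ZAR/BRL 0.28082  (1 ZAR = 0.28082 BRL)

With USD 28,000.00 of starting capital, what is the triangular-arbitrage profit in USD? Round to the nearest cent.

Profitable loop is USD → ZAR → BRL → USD:
USD 28,000.00 × 17.287 = ZAR 484,036.00
ZAR 484,036.00 × 0.28082 = BRL 135,926.99
BRL 135,926.99 × 0.21233 = USD 28,861.38
Profit = USD 28,861.38 − USD 28,000.00

Profit: USD 861.38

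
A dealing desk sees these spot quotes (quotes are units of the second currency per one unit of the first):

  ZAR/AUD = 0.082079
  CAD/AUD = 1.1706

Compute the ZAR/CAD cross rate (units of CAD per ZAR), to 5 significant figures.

1 ZAR × 0.082079 = 0.082079 AUD
0.082079 AUD ÷ 1.1706 = 0.070117 CAD

ZAR/CAD = 0.070117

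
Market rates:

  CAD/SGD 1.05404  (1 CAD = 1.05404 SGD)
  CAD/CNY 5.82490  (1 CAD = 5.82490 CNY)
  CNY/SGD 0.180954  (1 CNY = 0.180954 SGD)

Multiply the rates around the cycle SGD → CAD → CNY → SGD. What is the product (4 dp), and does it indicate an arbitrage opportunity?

1.0000 (no arbitrage)

Around SGD → CAD → CNY → SGD: 1 ÷ 1.05404 × 5.82490 × 0.180954 = 0.999999
Product ≈ 1 (deviation 0.000%, within rounding noise).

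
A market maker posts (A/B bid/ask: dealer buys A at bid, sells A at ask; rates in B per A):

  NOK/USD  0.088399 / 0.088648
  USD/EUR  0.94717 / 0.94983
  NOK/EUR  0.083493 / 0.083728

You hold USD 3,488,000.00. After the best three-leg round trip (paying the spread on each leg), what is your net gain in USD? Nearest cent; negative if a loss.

Best loop USD → EUR → NOK → USD:
USD 3,488,000.00 × 0.94717 (sell USD at bid) = EUR 3,303,728.96
EUR 3,303,728.96 ÷ 0.083728 (buy NOK at ask) = NOK 39,457,875.02
NOK 39,457,875.02 × 0.088399 (sell NOK at bid) = USD 3,488,036.69

Net profit: USD 36.69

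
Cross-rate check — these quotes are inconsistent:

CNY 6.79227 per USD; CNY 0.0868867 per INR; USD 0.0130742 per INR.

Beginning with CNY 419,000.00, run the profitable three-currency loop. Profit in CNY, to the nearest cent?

Profit: CNY 9,243.51

Profitable loop is CNY → INR → USD → CNY:
CNY 419,000.00 ÷ 0.0868867 = INR 4,822,372.12
INR 4,822,372.12 × 0.0130742 = USD 63,048.66
USD 63,048.66 × 6.79227 = CNY 428,243.51
Profit = CNY 428,243.51 − CNY 419,000.00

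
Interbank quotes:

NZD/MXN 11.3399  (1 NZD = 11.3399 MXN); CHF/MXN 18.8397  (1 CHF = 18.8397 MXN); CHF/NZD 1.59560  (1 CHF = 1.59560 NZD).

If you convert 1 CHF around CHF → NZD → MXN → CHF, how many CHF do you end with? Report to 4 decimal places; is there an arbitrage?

0.9604 (arbitrage exists)

Around CHF → NZD → MXN → CHF: 1 × 1.59560 × 11.3399 ÷ 18.8397 = 0.960416
Product < 1; profitable direction is CHF → MXN → NZD → CHF.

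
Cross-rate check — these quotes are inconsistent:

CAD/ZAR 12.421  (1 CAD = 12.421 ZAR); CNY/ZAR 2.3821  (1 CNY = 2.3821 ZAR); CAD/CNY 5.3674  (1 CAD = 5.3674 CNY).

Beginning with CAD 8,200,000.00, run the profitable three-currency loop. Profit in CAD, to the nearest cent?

Profitable loop is CAD → CNY → ZAR → CAD:
CAD 8,200,000.00 × 5.3674 = CNY 44,012,680.00
CNY 44,012,680.00 × 2.3821 = ZAR 104,842,605.03
ZAR 104,842,605.03 ÷ 12.421 = CAD 8,440,753.97
Profit = CAD 8,440,753.97 − CAD 8,200,000.00

Profit: CAD 240,753.97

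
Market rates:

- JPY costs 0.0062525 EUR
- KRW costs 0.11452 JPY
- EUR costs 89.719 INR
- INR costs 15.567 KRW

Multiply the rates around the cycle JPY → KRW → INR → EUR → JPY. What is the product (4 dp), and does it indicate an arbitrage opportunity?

0.9999 (no arbitrage)

Around JPY → KRW → INR → EUR → JPY: 1 ÷ 0.11452 ÷ 15.567 ÷ 89.719 ÷ 0.0062525 = 0.999944
Product ≈ 1 (deviation 0.006%, within rounding noise).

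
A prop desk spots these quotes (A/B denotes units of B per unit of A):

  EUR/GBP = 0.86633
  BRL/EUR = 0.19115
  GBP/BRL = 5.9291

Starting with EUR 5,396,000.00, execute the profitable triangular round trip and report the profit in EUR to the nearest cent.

Profit: EUR 99,731.54

Profitable loop is EUR → BRL → GBP → EUR:
EUR 5,396,000.00 ÷ 0.19115 = BRL 28,229,139.42
BRL 28,229,139.42 ÷ 5.9291 = GBP 4,761,117.10
GBP 4,761,117.10 ÷ 0.86633 = EUR 5,495,731.54
Profit = EUR 5,495,731.54 − EUR 5,396,000.00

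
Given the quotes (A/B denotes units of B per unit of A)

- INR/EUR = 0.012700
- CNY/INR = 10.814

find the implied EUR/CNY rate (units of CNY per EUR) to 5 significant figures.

EUR/CNY = 7.2813

1 EUR ÷ 0.012700 = 78.7402 INR
78.7402 INR ÷ 10.814 = 7.28132 CNY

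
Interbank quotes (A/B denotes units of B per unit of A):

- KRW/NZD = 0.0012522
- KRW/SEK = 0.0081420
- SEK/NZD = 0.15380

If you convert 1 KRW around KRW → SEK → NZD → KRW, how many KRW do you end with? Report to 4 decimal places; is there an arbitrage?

1.0000 (no arbitrage)

Around KRW → SEK → NZD → KRW: 1 × 0.0081420 × 0.15380 ÷ 0.0012522 = 1.000032
Product ≈ 1 (deviation 0.003%, within rounding noise).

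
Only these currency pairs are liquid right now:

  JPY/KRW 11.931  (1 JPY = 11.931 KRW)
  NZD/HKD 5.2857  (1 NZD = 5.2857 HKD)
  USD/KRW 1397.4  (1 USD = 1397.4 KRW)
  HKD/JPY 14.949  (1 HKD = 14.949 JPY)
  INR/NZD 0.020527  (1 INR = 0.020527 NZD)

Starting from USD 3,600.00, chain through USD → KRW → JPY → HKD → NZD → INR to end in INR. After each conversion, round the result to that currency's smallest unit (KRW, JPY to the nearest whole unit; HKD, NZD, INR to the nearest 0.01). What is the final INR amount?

USD 3,600.00 × 1397.4 = KRW 5,030,640
KRW 5,030,640 ÷ 11.931 = JPY 421,644
JPY 421,644 ÷ 14.949 = HKD 28,205.50
HKD 28,205.50 ÷ 5.2857 = NZD 5,336.19
NZD 5,336.19 ÷ 0.020527 = INR 259,959.57

INR 259,959.57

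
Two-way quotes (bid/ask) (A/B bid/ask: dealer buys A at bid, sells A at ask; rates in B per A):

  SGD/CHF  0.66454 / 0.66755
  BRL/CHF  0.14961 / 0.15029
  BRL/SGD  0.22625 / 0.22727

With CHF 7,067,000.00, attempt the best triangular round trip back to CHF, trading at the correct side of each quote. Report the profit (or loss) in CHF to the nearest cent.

Net profit: CHF 2,923.62

Best loop CHF → BRL → SGD → CHF:
CHF 7,067,000.00 ÷ 0.15029 (buy BRL at ask) = BRL 47,022,423.31
BRL 47,022,423.31 × 0.22625 (sell BRL at bid) = SGD 10,638,823.28
SGD 10,638,823.28 × 0.66454 (sell SGD at bid) = CHF 7,069,923.62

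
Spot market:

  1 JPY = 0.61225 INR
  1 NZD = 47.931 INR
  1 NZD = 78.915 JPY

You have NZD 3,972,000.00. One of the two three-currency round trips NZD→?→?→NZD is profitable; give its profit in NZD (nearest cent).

Profit: NZD 31,880.48

Profitable loop is NZD → JPY → INR → NZD:
NZD 3,972,000.00 × 78.915 = JPY 313,450,380
JPY 313,450,380 × 0.61225 = INR 191,909,995.16
INR 191,909,995.16 ÷ 47.931 = NZD 4,003,880.48
Profit = NZD 4,003,880.48 − NZD 3,972,000.00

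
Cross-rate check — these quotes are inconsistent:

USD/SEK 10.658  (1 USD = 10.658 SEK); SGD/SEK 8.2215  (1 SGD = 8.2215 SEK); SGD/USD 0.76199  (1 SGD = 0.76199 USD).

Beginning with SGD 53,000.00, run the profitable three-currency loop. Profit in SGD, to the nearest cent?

Profitable loop is SGD → SEK → USD → SGD:
SGD 53,000.00 × 8.2215 = SEK 435,739.50
SEK 435,739.50 ÷ 10.658 = USD 40,883.80
USD 40,883.80 ÷ 0.76199 = SGD 53,653.98
Profit = SGD 53,653.98 − SGD 53,000.00

Profit: SGD 653.98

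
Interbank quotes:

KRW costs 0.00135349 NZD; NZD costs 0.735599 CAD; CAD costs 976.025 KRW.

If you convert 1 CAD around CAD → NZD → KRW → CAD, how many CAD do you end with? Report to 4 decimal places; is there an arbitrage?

Around CAD → NZD → KRW → CAD: 1 ÷ 0.735599 ÷ 0.00135349 ÷ 976.025 = 1.029065
Product > 1; profitable direction is CAD → NZD → KRW → CAD.

1.0291 (arbitrage exists)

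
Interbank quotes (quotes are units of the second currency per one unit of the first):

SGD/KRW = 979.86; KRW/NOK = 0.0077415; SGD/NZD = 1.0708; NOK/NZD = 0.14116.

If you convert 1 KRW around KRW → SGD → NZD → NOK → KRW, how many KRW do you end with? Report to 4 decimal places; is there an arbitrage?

1.0000 (no arbitrage)

Around KRW → SGD → NZD → NOK → KRW: 1 ÷ 979.86 × 1.0708 ÷ 0.14116 ÷ 0.0077415 = 1.000017
Product ≈ 1 (deviation 0.002%, within rounding noise).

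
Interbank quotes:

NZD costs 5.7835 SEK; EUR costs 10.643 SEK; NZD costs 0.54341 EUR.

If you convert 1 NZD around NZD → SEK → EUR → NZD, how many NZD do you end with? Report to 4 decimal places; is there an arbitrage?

Around NZD → SEK → EUR → NZD: 1 × 5.7835 ÷ 10.643 ÷ 0.54341 = 0.999998
Product ≈ 1 (deviation 0.000%, within rounding noise).

1.0000 (no arbitrage)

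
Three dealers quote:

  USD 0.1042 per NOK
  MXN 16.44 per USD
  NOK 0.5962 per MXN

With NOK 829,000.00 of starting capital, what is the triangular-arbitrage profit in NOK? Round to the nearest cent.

Profitable loop is NOK → USD → MXN → NOK:
NOK 829,000.00 × 0.1042 = USD 86,381.80
USD 86,381.80 × 16.44 = MXN 1,420,116.79
MXN 1,420,116.79 × 0.5962 = NOK 846,673.63
Profit = NOK 846,673.63 − NOK 829,000.00

Profit: NOK 17,673.63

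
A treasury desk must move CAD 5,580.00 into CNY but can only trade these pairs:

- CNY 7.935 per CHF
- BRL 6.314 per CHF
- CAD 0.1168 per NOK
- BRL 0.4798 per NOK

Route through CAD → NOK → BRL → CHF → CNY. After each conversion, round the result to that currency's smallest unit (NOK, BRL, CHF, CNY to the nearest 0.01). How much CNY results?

CNY 28,806.75

CAD 5,580.00 ÷ 0.1168 = NOK 47,773.97
NOK 47,773.97 × 0.4798 = BRL 22,921.95
BRL 22,921.95 ÷ 6.314 = CHF 3,630.34
CHF 3,630.34 × 7.935 = CNY 28,806.75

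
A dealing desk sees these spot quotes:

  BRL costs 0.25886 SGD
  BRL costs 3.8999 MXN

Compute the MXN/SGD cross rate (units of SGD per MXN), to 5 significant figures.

1 MXN ÷ 3.8999 = 0.256417 BRL
0.256417 BRL × 0.25886 = 0.0663761 SGD

MXN/SGD = 0.066376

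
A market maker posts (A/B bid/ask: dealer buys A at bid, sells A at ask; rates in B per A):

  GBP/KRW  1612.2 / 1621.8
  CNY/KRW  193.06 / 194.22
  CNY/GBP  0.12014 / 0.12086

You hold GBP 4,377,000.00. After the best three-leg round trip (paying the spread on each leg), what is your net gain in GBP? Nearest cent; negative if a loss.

Net result: GBP -11,950.82 (no profitable arbitrage after spreads)

Best loop GBP → KRW → CNY → GBP:
GBP 4,377,000.00 × 1612.2 (sell GBP at bid) = KRW 7,056,599,400
KRW 7,056,599,400 ÷ 194.22 (buy CNY at ask) = CNY 36,333,021.32
CNY 36,333,021.32 × 0.12014 (sell CNY at bid) = GBP 4,365,049.18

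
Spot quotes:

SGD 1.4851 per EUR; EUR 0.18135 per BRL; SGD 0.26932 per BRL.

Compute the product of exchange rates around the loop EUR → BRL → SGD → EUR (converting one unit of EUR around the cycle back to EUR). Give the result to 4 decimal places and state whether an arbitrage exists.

Around EUR → BRL → SGD → EUR: 1 ÷ 0.18135 × 0.26932 ÷ 1.4851 = 0.999989
Product ≈ 1 (deviation 0.001%, within rounding noise).

1.0000 (no arbitrage)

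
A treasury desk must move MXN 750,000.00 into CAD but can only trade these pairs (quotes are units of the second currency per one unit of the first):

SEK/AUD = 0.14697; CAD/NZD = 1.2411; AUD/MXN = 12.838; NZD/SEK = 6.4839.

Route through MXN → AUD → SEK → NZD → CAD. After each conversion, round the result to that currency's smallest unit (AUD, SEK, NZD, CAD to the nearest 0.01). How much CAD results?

MXN 750,000.00 ÷ 12.838 = AUD 58,420.31
AUD 58,420.31 ÷ 0.14697 = SEK 397,498.20
SEK 397,498.20 ÷ 6.4839 = NZD 61,305.42
NZD 61,305.42 ÷ 1.2411 = CAD 49,396.04

CAD 49,396.04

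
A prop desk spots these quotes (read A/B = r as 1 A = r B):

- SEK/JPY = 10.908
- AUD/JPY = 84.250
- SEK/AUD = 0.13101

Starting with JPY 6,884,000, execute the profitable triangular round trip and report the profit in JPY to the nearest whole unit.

Profitable loop is JPY → SEK → AUD → JPY:
JPY 6,884,000 ÷ 10.908 = SEK 631,096.44
SEK 631,096.44 × 0.13101 = AUD 82,679.94
AUD 82,679.94 × 84.250 = JPY 6,965,785
Profit = JPY 6,965,785 − JPY 6,884,000

Profit: JPY 81,785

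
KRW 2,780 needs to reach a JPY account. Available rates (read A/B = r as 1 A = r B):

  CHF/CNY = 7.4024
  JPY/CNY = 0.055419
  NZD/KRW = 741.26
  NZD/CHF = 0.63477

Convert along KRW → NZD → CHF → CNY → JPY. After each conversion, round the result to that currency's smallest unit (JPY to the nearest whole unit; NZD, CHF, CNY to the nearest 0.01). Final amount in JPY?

JPY 318

KRW 2,780 ÷ 741.26 = NZD 3.75
NZD 3.75 × 0.63477 = CHF 2.38
CHF 2.38 × 7.4024 = CNY 17.62
CNY 17.62 ÷ 0.055419 = JPY 318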